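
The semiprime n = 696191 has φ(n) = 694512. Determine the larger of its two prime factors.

φ(n) = (p−1)(q−1) = n − (p+q) + 1, so p + q = 696191 − 694512 + 1 = 1680.
p and q are the roots of t² − 1680t + 696191 = 0.
Discriminant: 1680² − 4·696191 = 2822400 − 2784764 = 37636; √37636 = 194.
q = (1680 − 194)/2 = 743, p = (1680 + 194)/2 = 937.
Check: 743 · 937 = 696191.

937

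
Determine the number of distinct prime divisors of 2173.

2

2173 = 41 · 53
2173 = 41 · 53, which has 2 distinct prime factors.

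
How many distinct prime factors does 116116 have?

116116 = 2^2 · 29029
29029 = 7 · 4147
4147 = 11 · 377
377 = 13 · 29
116116 = 2^2 · 7 · 11 · 13 · 29, which has 5 distinct prime factors.

5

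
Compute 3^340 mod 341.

56

3^1 ≡ 3 (mod 341)
3^2 ≡ 3^2 = 9 ≡ 9 (mod 341)
3^4 ≡ 9^2 = 81 ≡ 81 (mod 341)
3^8 ≡ 81^2 = 6561 ≡ 82 (mod 341)
3^16 ≡ 82^2 = 6724 ≡ 245 (mod 341)
3^32 ≡ 245^2 = 60025 ≡ 9 (mod 341)
3^64 ≡ 9^2 = 81 ≡ 81 (mod 341)
3^128 ≡ 81^2 = 6561 ≡ 82 (mod 341)
3^256 ≡ 82^2 = 6724 ≡ 245 (mod 341)
340 = 256 + 64 + 16 + 4 in binary powers of 2.
So 3^340 ≡ 245 · 81 · 245 · 81 ≡ 56 (mod 341).
Since 56 ≠ 1, base 3 is a Fermat witness: 341 is composite.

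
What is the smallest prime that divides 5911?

5911 is odd.
Digit sum 16, not divisible by 3.
Ends in 1: not divisible by 5.
7: 5911 = 7·844 + 3
11: 5911 = 11·537 + 4
13: 5911 = 13·454 + 9
17: 5911 = 17·347 + 12
19: 5911 = 19·311 + 2
23: 5911 = 23·257

23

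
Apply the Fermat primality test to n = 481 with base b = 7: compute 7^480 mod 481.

417

7^1 ≡ 7 (mod 481)
7^2 ≡ 7^2 = 49 ≡ 49 (mod 481)
7^4 ≡ 49^2 = 2401 ≡ 477 (mod 481)
7^8 ≡ 477^2 = 227529 ≡ 16 (mod 481)
7^16 ≡ 16^2 = 256 ≡ 256 (mod 481)
7^32 ≡ 256^2 = 65536 ≡ 120 (mod 481)
7^64 ≡ 120^2 = 14400 ≡ 451 (mod 481)
7^128 ≡ 451^2 = 203401 ≡ 419 (mod 481)
7^256 ≡ 419^2 = 175561 ≡ 477 (mod 481)
480 = 256 + 128 + 64 + 32 in binary powers of 2.
So 7^480 ≡ 477 · 419 · 451 · 120 ≡ 417 (mod 481).
Since 417 ≠ 1, base 7 is a Fermat witness: 481 is composite.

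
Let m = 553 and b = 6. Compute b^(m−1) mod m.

6^1 ≡ 6 (mod 553)
6^2 ≡ 6^2 = 36 ≡ 36 (mod 553)
6^4 ≡ 36^2 = 1296 ≡ 190 (mod 553)
6^8 ≡ 190^2 = 36100 ≡ 155 (mod 553)
6^16 ≡ 155^2 = 24025 ≡ 246 (mod 553)
6^32 ≡ 246^2 = 60516 ≡ 239 (mod 553)
6^64 ≡ 239^2 = 57121 ≡ 162 (mod 553)
6^128 ≡ 162^2 = 26244 ≡ 253 (mod 553)
6^256 ≡ 253^2 = 64009 ≡ 414 (mod 553)
6^512 ≡ 414^2 = 171396 ≡ 519 (mod 553)
552 = 512 + 32 + 8 in binary powers of 2.
So 6^552 ≡ 519 · 239 · 155 ≡ 204 (mod 553).
Since 204 ≠ 1, base 6 is a Fermat witness: 553 is composite.

204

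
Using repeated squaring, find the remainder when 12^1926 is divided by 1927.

1840

12^1 ≡ 12 (mod 1927)
12^2 ≡ 12^2 = 144 ≡ 144 (mod 1927)
12^4 ≡ 144^2 = 20736 ≡ 1466 (mod 1927)
12^8 ≡ 1466^2 = 2149156 ≡ 551 (mod 1927)
12^16 ≡ 551^2 = 303601 ≡ 1062 (mod 1927)
12^32 ≡ 1062^2 = 1127844 ≡ 549 (mod 1927)
12^64 ≡ 549^2 = 301401 ≡ 789 (mod 1927)
12^128 ≡ 789^2 = 622521 ≡ 100 (mod 1927)
12^256 ≡ 100^2 = 10000 ≡ 365 (mod 1927)
12^512 ≡ 365^2 = 133225 ≡ 262 (mod 1927)
12^1024 ≡ 262^2 = 68644 ≡ 1199 (mod 1927)
1926 = 1024 + 512 + 256 + 128 + 4 + 2 in binary powers of 2.
So 12^1926 ≡ 1199 · 262 · 365 · 100 · 1466 · 144 ≡ 1840 (mod 1927).
Since 1840 ≠ 1, base 12 is a Fermat witness: 1927 is composite.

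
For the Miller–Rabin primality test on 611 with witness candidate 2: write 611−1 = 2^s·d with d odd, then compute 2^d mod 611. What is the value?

611 − 1 = 610 = 2^1 · 305, so d = 305.
2^1 ≡ 2 (mod 611)
2^2 ≡ 2^2 = 4 ≡ 4 (mod 611)
2^4 ≡ 4^2 = 16 ≡ 16 (mod 611)
2^8 ≡ 16^2 = 256 ≡ 256 (mod 611)
2^16 ≡ 256^2 = 65536 ≡ 159 (mod 611)
2^32 ≡ 159^2 = 25281 ≡ 230 (mod 611)
2^64 ≡ 230^2 = 52900 ≡ 354 (mod 611)
2^128 ≡ 354^2 = 125316 ≡ 61 (mod 611)
2^256 ≡ 61^2 = 3721 ≡ 55 (mod 611)
305 = 256 + 32 + 16 + 1 in binary powers of 2.
So 2^305 ≡ 55 · 230 · 159 · 2 ≡ 487 (mod 611).
Squaring chain: 487; never reaches −1, so base 2 is a Miller–Rabin witness that 611 is composite.

487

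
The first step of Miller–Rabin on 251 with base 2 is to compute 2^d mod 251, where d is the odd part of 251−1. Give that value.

250

251 − 1 = 250 = 2^1 · 125, so d = 125.
2^1 ≡ 2 (mod 251)
2^2 ≡ 2^2 = 4 ≡ 4 (mod 251)
2^4 ≡ 4^2 = 16 ≡ 16 (mod 251)
2^8 ≡ 16^2 = 256 ≡ 5 (mod 251)
2^16 ≡ 5^2 = 25 ≡ 25 (mod 251)
2^32 ≡ 25^2 = 625 ≡ 123 (mod 251)
2^64 ≡ 123^2 = 15129 ≡ 69 (mod 251)
125 = 64 + 32 + 16 + 8 + 4 + 1 in binary powers of 2.
So 2^125 ≡ 69 · 123 · 25 · 5 · 16 · 2 ≡ 250 (mod 251).
Since 2^d ≡ 250 (mod 251), base 2 does not prove 251 composite.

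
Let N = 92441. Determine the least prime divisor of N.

97

92441 is odd.
Digit sum 20, not divisible by 3.
Ends in 1: not divisible by 5.
7: 92441 = 7·13205 + 6
11: 92441 = 11·8403 + 8
13: 92441 = 13·7110 + 11
17: 92441 = 17·5437 + 12
19: 92441 = 19·4865 + 6
23: 92441 = 23·4019 + 4
29: 92441 = 29·3187 + 18
31: 92441 = 31·2981 + 30
37: 92441 = 37·2498 + 15
41: 92441 = 41·2254 + 27
43: 92441 = 43·2149 + 34
47: 92441 = 47·1966 + 39
53: 92441 = 53·1744 + 9
59: 92441 = 59·1566 + 47
61: 92441 = 61·1515 + 26
67: 92441 = 67·1379 + 48
71: 92441 = 71·1301 + 70
73: 92441 = 73·1266 + 23
79: 92441 = 79·1170 + 11
83: 92441 = 83·1113 + 62
89: 92441 = 89·1038 + 59
97: 92441 = 97·953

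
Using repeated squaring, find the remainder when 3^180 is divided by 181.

3^1 ≡ 3 (mod 181)
3^2 ≡ 3^2 = 9 ≡ 9 (mod 181)
3^4 ≡ 9^2 = 81 ≡ 81 (mod 181)
3^8 ≡ 81^2 = 6561 ≡ 45 (mod 181)
3^16 ≡ 45^2 = 2025 ≡ 34 (mod 181)
3^32 ≡ 34^2 = 1156 ≡ 70 (mod 181)
3^64 ≡ 70^2 = 4900 ≡ 13 (mod 181)
3^128 ≡ 13^2 = 169 ≡ 169 (mod 181)
180 = 128 + 32 + 16 + 4 in binary powers of 2.
So 3^180 ≡ 169 · 70 · 34 · 81 ≡ 1 (mod 181).
Since the result is 1, base 3 gives no evidence that 181 is composite.

1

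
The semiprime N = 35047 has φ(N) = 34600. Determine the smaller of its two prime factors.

101

φ(n) = (p−1)(q−1) = n − (p+q) + 1, so p + q = 35047 − 34600 + 1 = 448.
p and q are the roots of t² − 448t + 35047 = 0.
Discriminant: 448² − 4·35047 = 200704 − 140188 = 60516; √60516 = 246.
q = (448 − 246)/2 = 101, p = (448 + 246)/2 = 347.
Check: 101 · 347 = 35047.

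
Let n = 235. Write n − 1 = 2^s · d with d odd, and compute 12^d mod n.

97

235 − 1 = 234 = 2^1 · 117, so d = 117.
12^1 ≡ 12 (mod 235)
12^2 ≡ 12^2 = 144 ≡ 144 (mod 235)
12^4 ≡ 144^2 = 20736 ≡ 56 (mod 235)
12^8 ≡ 56^2 = 3136 ≡ 81 (mod 235)
12^16 ≡ 81^2 = 6561 ≡ 216 (mod 235)
12^32 ≡ 216^2 = 46656 ≡ 126 (mod 235)
12^64 ≡ 126^2 = 15876 ≡ 131 (mod 235)
117 = 64 + 32 + 16 + 4 + 1 in binary powers of 2.
So 12^117 ≡ 131 · 126 · 216 · 56 · 12 ≡ 97 (mod 235).
Squaring chain: 97; never reaches −1, so base 12 is a Miller–Rabin witness that 235 is composite.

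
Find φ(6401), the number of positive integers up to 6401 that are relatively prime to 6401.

6192

Factor: 6401 = 37 · 173.
φ(6401) = (37−1) · (173−1) = 36 · 172 = 6192.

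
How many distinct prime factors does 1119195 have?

1119195 = 3^2 · 124355
124355 = 5 · 24871
24871 = 7 · 3553
3553 = 11 · 323
323 = 17 · 19
1119195 = 3^2 · 5 · 7 · 11 · 17 · 19, which has 6 distinct prime factors.

6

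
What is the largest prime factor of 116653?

116653 = 31 · 3763
3763 = 53 · 71
71 is prime.
So 116653 = 31 · 53 · 71; the largest prime factor is 71.

71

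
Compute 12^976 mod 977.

12^1 ≡ 12 (mod 977)
12^2 ≡ 12^2 = 144 ≡ 144 (mod 977)
12^4 ≡ 144^2 = 20736 ≡ 219 (mod 977)
12^8 ≡ 219^2 = 47961 ≡ 88 (mod 977)
12^16 ≡ 88^2 = 7744 ≡ 905 (mod 977)
12^32 ≡ 905^2 = 819025 ≡ 299 (mod 977)
12^64 ≡ 299^2 = 89401 ≡ 494 (mod 977)
12^128 ≡ 494^2 = 244036 ≡ 763 (mod 977)
12^256 ≡ 763^2 = 582169 ≡ 854 (mod 977)
12^512 ≡ 854^2 = 729316 ≡ 474 (mod 977)
976 = 512 + 256 + 128 + 64 + 16 in binary powers of 2.
So 12^976 ≡ 474 · 854 · 763 · 494 · 905 ≡ 1 (mod 977).
Since the result is 1, base 12 gives no evidence that 977 is composite.

1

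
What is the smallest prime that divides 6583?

6583 is odd.
Digit sum 22, not divisible by 3.
Ends in 3: not divisible by 5.
7: 6583 = 7·940 + 3
11: 6583 = 11·598 + 5
13: 6583 = 13·506 + 5
17: 6583 = 17·387 + 4
19: 6583 = 19·346 + 9
23: 6583 = 23·286 + 5
29: 6583 = 29·227

29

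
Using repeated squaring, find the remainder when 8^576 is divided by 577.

8^1 ≡ 8 (mod 577)
8^2 ≡ 8^2 = 64 ≡ 64 (mod 577)
8^4 ≡ 64^2 = 4096 ≡ 57 (mod 577)
8^8 ≡ 57^2 = 3249 ≡ 364 (mod 577)
8^16 ≡ 364^2 = 132496 ≡ 363 (mod 577)
8^32 ≡ 363^2 = 131769 ≡ 213 (mod 577)
8^64 ≡ 213^2 = 45369 ≡ 363 (mod 577)
8^128 ≡ 363^2 = 131769 ≡ 213 (mod 577)
8^256 ≡ 213^2 = 45369 ≡ 363 (mod 577)
8^512 ≡ 363^2 = 131769 ≡ 213 (mod 577)
576 = 512 + 64 in binary powers of 2.
So 8^576 ≡ 213 · 363 ≡ 1 (mod 577).
Since the result is 1, base 8 gives no evidence that 577 is composite.

1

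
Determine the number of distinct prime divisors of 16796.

4

16796 = 2^2 · 4199
4199 = 13 · 323
323 = 17 · 19
16796 = 2^2 · 13 · 17 · 19, which has 4 distinct prime factors.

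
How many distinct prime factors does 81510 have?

81510 = 2 · 40755
40755 = 3 · 13585
13585 = 5 · 2717
2717 = 11 · 247
247 = 13 · 19
81510 = 2 · 3 · 5 · 11 · 13 · 19, which has 6 distinct prime factors.

6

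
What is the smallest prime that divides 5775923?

5775923 is odd.
Digit sum 38, not divisible by 3.
Ends in 3: not divisible by 5.
7: 5775923 = 7·825131 + 6
11: 5775923 = 11·525083 + 10
13: 5775923 = 13·444301 + 10
17: 5775923 = 17·339760 + 3
19: 5775923 = 19·303995 + 18
23: 5775923 = 23·251127 + 2
29: 5775923 = 29·199169 + 22
31: 5775923 = 31·186320 + 3
37: 5775923 = 37·156106 + 1
41: 5775923 = 41·140876 + 7
43: 5775923 = 43·134323 + 34
47: 5775923 = 47·122891 + 46
53: 5775923 = 53·108979 + 36
59: 5775923 = 59·97897

59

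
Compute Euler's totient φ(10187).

Factor: 10187 = 61 · 167.
φ(10187) = (61−1) · (167−1) = 60 · 166 = 9960.

9960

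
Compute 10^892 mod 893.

10^1 ≡ 10 (mod 893)
10^2 ≡ 10^2 = 100 ≡ 100 (mod 893)
10^4 ≡ 100^2 = 10000 ≡ 177 (mod 893)
10^8 ≡ 177^2 = 31329 ≡ 74 (mod 893)
10^16 ≡ 74^2 = 5476 ≡ 118 (mod 893)
10^32 ≡ 118^2 = 13924 ≡ 529 (mod 893)
10^64 ≡ 529^2 = 279841 ≡ 332 (mod 893)
10^128 ≡ 332^2 = 110224 ≡ 385 (mod 893)
10^256 ≡ 385^2 = 148225 ≡ 880 (mod 893)
10^512 ≡ 880^2 = 774400 ≡ 169 (mod 893)
892 = 512 + 256 + 64 + 32 + 16 + 8 + 4 in binary powers of 2.
So 10^892 ≡ 169 · 880 · 332 · 529 · 118 · 74 · 177 ≡ 332 (mod 893).
Since 332 ≠ 1, base 10 is a Fermat witness: 893 is composite.

332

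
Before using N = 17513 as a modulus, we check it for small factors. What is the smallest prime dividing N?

17513 is odd.
Digit sum 17, not divisible by 3.
Ends in 3: not divisible by 5.
7: 17513 = 7·2501 + 6
11: 17513 = 11·1592 + 1
13: 17513 = 13·1347 + 2
17: 17513 = 17·1030 + 3
19: 17513 = 19·921 + 14
23: 17513 = 23·761 + 10
29: 17513 = 29·603 + 26
31: 17513 = 31·564 + 29
37: 17513 = 37·473 + 12
41: 17513 = 41·427 + 6
43: 17513 = 43·407 + 12
47: 17513 = 47·372 + 29
53: 17513 = 53·330 + 23
59: 17513 = 59·296 + 49
61: 17513 = 61·287 + 6
67: 17513 = 67·261 + 26
71: 17513 = 71·246 + 47
73: 17513 = 73·239 + 66
79: 17513 = 79·221 + 54
83: 17513 = 83·211

83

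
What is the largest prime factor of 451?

41

451 = 11 · 41
41 is prime.
So 451 = 11 · 41; the largest prime factor is 41.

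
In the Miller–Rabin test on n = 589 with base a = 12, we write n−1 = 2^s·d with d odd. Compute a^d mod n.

151

589 − 1 = 588 = 2^2 · 147, so d = 147.
12^1 ≡ 12 (mod 589)
12^2 ≡ 12^2 = 144 ≡ 144 (mod 589)
12^4 ≡ 144^2 = 20736 ≡ 121 (mod 589)
12^8 ≡ 121^2 = 14641 ≡ 505 (mod 589)
12^16 ≡ 505^2 = 255025 ≡ 577 (mod 589)
12^32 ≡ 577^2 = 332929 ≡ 144 (mod 589)
12^64 ≡ 144^2 = 20736 ≡ 121 (mod 589)
12^128 ≡ 121^2 = 14641 ≡ 505 (mod 589)
147 = 128 + 16 + 2 + 1 in binary powers of 2.
So 12^147 ≡ 505 · 577 · 144 · 12 ≡ 151 (mod 589).
Squaring chain: 151 → 419; never reaches −1, so base 12 is a Miller–Rabin witness that 589 is composite.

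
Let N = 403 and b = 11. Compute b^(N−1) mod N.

233

11^1 ≡ 11 (mod 403)
11^2 ≡ 11^2 = 121 ≡ 121 (mod 403)
11^4 ≡ 121^2 = 14641 ≡ 133 (mod 403)
11^8 ≡ 133^2 = 17689 ≡ 360 (mod 403)
11^16 ≡ 360^2 = 129600 ≡ 237 (mod 403)
11^32 ≡ 237^2 = 56169 ≡ 152 (mod 403)
11^64 ≡ 152^2 = 23104 ≡ 133 (mod 403)
11^128 ≡ 133^2 = 17689 ≡ 360 (mod 403)
11^256 ≡ 360^2 = 129600 ≡ 237 (mod 403)
402 = 256 + 128 + 16 + 2 in binary powers of 2.
So 11^402 ≡ 237 · 360 · 237 · 121 ≡ 233 (mod 403).
Since 233 ≠ 1, base 11 is a Fermat witness: 403 is composite.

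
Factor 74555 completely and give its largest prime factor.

37

74555 = 5 · 14911
14911 = 13 · 1147
1147 = 31 · 37
37 is prime.
So 74555 = 5 · 13 · 31 · 37; the largest prime factor is 37.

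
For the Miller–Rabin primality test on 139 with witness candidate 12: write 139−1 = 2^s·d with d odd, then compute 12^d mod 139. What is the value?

139 − 1 = 138 = 2^1 · 69, so d = 69.
12^1 ≡ 12 (mod 139)
12^2 ≡ 12^2 = 144 ≡ 5 (mod 139)
12^4 ≡ 5^2 = 25 ≡ 25 (mod 139)
12^8 ≡ 25^2 = 625 ≡ 69 (mod 139)
12^16 ≡ 69^2 = 4761 ≡ 35 (mod 139)
12^32 ≡ 35^2 = 1225 ≡ 113 (mod 139)
12^64 ≡ 113^2 = 12769 ≡ 120 (mod 139)
69 = 64 + 4 + 1 in binary powers of 2.
So 12^69 ≡ 120 · 25 · 12 ≡ 138 (mod 139).
Since 12^d ≡ 138 (mod 139), base 12 does not prove 139 composite.

138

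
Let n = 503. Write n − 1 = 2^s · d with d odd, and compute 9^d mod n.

1

503 − 1 = 502 = 2^1 · 251, so d = 251.
9^1 ≡ 9 (mod 503)
9^2 ≡ 9^2 = 81 ≡ 81 (mod 503)
9^4 ≡ 81^2 = 6561 ≡ 22 (mod 503)
9^8 ≡ 22^2 = 484 ≡ 484 (mod 503)
9^16 ≡ 484^2 = 234256 ≡ 361 (mod 503)
9^32 ≡ 361^2 = 130321 ≡ 44 (mod 503)
9^64 ≡ 44^2 = 1936 ≡ 427 (mod 503)
9^128 ≡ 427^2 = 182329 ≡ 243 (mod 503)
251 = 128 + 64 + 32 + 16 + 8 + 2 + 1 in binary powers of 2.
So 9^251 ≡ 243 · 427 · 44 · 361 · 484 · 81 · 9 ≡ 1 (mod 503).
Since 9^d ≡ 1 (mod 503), base 9 does not prove 503 composite.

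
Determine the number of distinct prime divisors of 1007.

2

1007 = 19 · 53
1007 = 19 · 53, which has 2 distinct prime factors.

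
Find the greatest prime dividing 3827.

89

3827 = 43 · 89
89 is prime.
So 3827 = 43 · 89; the largest prime factor is 89.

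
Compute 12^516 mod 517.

12^1 ≡ 12 (mod 517)
12^2 ≡ 12^2 = 144 ≡ 144 (mod 517)
12^4 ≡ 144^2 = 20736 ≡ 56 (mod 517)
12^8 ≡ 56^2 = 3136 ≡ 34 (mod 517)
12^16 ≡ 34^2 = 1156 ≡ 122 (mod 517)
12^32 ≡ 122^2 = 14884 ≡ 408 (mod 517)
12^64 ≡ 408^2 = 166464 ≡ 507 (mod 517)
12^128 ≡ 507^2 = 257049 ≡ 100 (mod 517)
12^256 ≡ 100^2 = 10000 ≡ 177 (mod 517)
12^512 ≡ 177^2 = 31329 ≡ 309 (mod 517)
516 = 512 + 4 in binary powers of 2.
So 12^516 ≡ 309 · 56 ≡ 243 (mod 517).
Since 243 ≠ 1, base 12 is a Fermat witness: 517 is composite.

243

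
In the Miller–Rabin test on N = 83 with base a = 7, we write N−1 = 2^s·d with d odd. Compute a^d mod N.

1

83 − 1 = 82 = 2^1 · 41, so d = 41.
7^1 ≡ 7 (mod 83)
7^2 ≡ 7^2 = 49 ≡ 49 (mod 83)
7^4 ≡ 49^2 = 2401 ≡ 77 (mod 83)
7^8 ≡ 77^2 = 5929 ≡ 36 (mod 83)
7^16 ≡ 36^2 = 1296 ≡ 51 (mod 83)
7^32 ≡ 51^2 = 2601 ≡ 28 (mod 83)
41 = 32 + 8 + 1 in binary powers of 2.
So 7^41 ≡ 28 · 36 · 7 ≡ 1 (mod 83).
Since 7^d ≡ 1 (mod 83), base 7 does not prove 83 composite.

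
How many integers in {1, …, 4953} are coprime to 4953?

3024

Factor: 4953 = 3 · 13 · 127.
φ(4953) = (3−1) · (13−1) · (127−1) = 2 · 12 · 126 = 3024.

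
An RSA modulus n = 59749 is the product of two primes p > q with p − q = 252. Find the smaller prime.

149

Since p = q + 252, we have 59749 = q(q + 252), so q² + 252q − 59749 = 0.
Discriminant: 252² + 4·59749 = 63504 + 238996 = 302500; √302500 = 550.
q = (−252 + 550)/2 = 149, and p = q + 252 = 401.
Check: 149 · 401 = 59749.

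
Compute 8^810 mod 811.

8^1 ≡ 8 (mod 811)
8^2 ≡ 8^2 = 64 ≡ 64 (mod 811)
8^4 ≡ 64^2 = 4096 ≡ 41 (mod 811)
8^8 ≡ 41^2 = 1681 ≡ 59 (mod 811)
8^16 ≡ 59^2 = 3481 ≡ 237 (mod 811)
8^32 ≡ 237^2 = 56169 ≡ 210 (mod 811)
8^64 ≡ 210^2 = 44100 ≡ 306 (mod 811)
8^128 ≡ 306^2 = 93636 ≡ 371 (mod 811)
8^256 ≡ 371^2 = 137641 ≡ 582 (mod 811)
8^512 ≡ 582^2 = 338724 ≡ 537 (mod 811)
810 = 512 + 256 + 32 + 8 + 2 in binary powers of 2.
So 8^810 ≡ 537 · 582 · 210 · 59 · 64 ≡ 1 (mod 811).
Since the result is 1, base 8 gives no evidence that 811 is composite.

1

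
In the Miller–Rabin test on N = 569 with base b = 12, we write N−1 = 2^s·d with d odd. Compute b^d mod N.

569 − 1 = 568 = 2^3 · 71, so d = 71.
12^1 ≡ 12 (mod 569)
12^2 ≡ 12^2 = 144 ≡ 144 (mod 569)
12^4 ≡ 144^2 = 20736 ≡ 252 (mod 569)
12^8 ≡ 252^2 = 63504 ≡ 345 (mod 569)
12^16 ≡ 345^2 = 119025 ≡ 104 (mod 569)
12^32 ≡ 104^2 = 10816 ≡ 5 (mod 569)
12^64 ≡ 5^2 = 25 ≡ 25 (mod 569)
71 = 64 + 4 + 2 + 1 in binary powers of 2.
So 12^71 ≡ 25 · 252 · 144 · 12 ≡ 292 (mod 569).
Squaring chain: 292 → 483 → 568; reaches −1, so base 12 does not prove 569 composite.

292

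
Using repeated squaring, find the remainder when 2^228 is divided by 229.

2^1 ≡ 2 (mod 229)
2^2 ≡ 2^2 = 4 ≡ 4 (mod 229)
2^4 ≡ 4^2 = 16 ≡ 16 (mod 229)
2^8 ≡ 16^2 = 256 ≡ 27 (mod 229)
2^16 ≡ 27^2 = 729 ≡ 42 (mod 229)
2^32 ≡ 42^2 = 1764 ≡ 161 (mod 229)
2^64 ≡ 161^2 = 25921 ≡ 44 (mod 229)
2^128 ≡ 44^2 = 1936 ≡ 104 (mod 229)
228 = 128 + 64 + 32 + 4 in binary powers of 2.
So 2^228 ≡ 104 · 44 · 161 · 16 ≡ 1 (mod 229).
Since the result is 1, base 2 gives no evidence that 229 is composite.

1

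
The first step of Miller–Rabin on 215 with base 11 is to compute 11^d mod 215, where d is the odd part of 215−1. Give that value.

121

215 − 1 = 214 = 2^1 · 107, so d = 107.
11^1 ≡ 11 (mod 215)
11^2 ≡ 11^2 = 121 ≡ 121 (mod 215)
11^4 ≡ 121^2 = 14641 ≡ 21 (mod 215)
11^8 ≡ 21^2 = 441 ≡ 11 (mod 215)
11^16 ≡ 11^2 = 121 ≡ 121 (mod 215)
11^32 ≡ 121^2 = 14641 ≡ 21 (mod 215)
11^64 ≡ 21^2 = 441 ≡ 11 (mod 215)
107 = 64 + 32 + 8 + 2 + 1 in binary powers of 2.
So 11^107 ≡ 11 · 21 · 11 · 121 · 11 ≡ 121 (mod 215).
Squaring chain: 121; never reaches −1, so base 11 is a Miller–Rabin witness that 215 is composite.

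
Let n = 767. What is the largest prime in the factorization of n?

767 = 13 · 59
59 is prime.
So 767 = 13 · 59; the largest prime factor is 59.

59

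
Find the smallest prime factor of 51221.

17

51221 is odd.
Digit sum 11, not divisible by 3.
Ends in 1: not divisible by 5.
7: 51221 = 7·7317 + 2
11: 51221 = 11·4656 + 5
13: 51221 = 13·3940 + 1
17: 51221 = 17·3013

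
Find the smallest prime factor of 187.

187 is odd.
Digit sum 16, not divisible by 3.
Ends in 7: not divisible by 5.
7: 187 = 7·26 + 5
11: 187 = 11·17

11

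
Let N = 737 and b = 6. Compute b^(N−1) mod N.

6^1 ≡ 6 (mod 737)
6^2 ≡ 6^2 = 36 ≡ 36 (mod 737)
6^4 ≡ 36^2 = 1296 ≡ 559 (mod 737)
6^8 ≡ 559^2 = 312481 ≡ 730 (mod 737)
6^16 ≡ 730^2 = 532900 ≡ 49 (mod 737)
6^32 ≡ 49^2 = 2401 ≡ 190 (mod 737)
6^64 ≡ 190^2 = 36100 ≡ 724 (mod 737)
6^128 ≡ 724^2 = 524176 ≡ 169 (mod 737)
6^256 ≡ 169^2 = 28561 ≡ 555 (mod 737)
6^512 ≡ 555^2 = 308025 ≡ 696 (mod 737)
736 = 512 + 128 + 64 + 32 in binary powers of 2.
So 6^736 ≡ 696 · 169 · 724 · 190 ≡ 16 (mod 737).
Since 16 ≠ 1, base 6 is a Fermat witness: 737 is composite.

16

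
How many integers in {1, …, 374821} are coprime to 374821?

Factor: 374821 = 31 · 107 · 113.
φ(374821) = (31−1) · (107−1) · (113−1) = 30 · 106 · 112 = 356160.

356160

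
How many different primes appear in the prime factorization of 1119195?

1119195 = 3^2 · 124355
124355 = 5 · 24871
24871 = 7 · 3553
3553 = 11 · 323
323 = 17 · 19
1119195 = 3^2 · 5 · 7 · 11 · 17 · 19, which has 6 distinct prime factors.

6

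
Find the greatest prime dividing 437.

437 = 19 · 23
23 is prime.
So 437 = 19 · 23; the largest prime factor is 23.

23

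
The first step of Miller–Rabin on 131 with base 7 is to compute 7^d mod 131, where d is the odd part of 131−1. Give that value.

1

131 − 1 = 130 = 2^1 · 65, so d = 65.
7^1 ≡ 7 (mod 131)
7^2 ≡ 7^2 = 49 ≡ 49 (mod 131)
7^4 ≡ 49^2 = 2401 ≡ 43 (mod 131)
7^8 ≡ 43^2 = 1849 ≡ 15 (mod 131)
7^16 ≡ 15^2 = 225 ≡ 94 (mod 131)
7^32 ≡ 94^2 = 8836 ≡ 59 (mod 131)
7^64 ≡ 59^2 = 3481 ≡ 75 (mod 131)
65 = 64 + 1 in binary powers of 2.
So 7^65 ≡ 75 · 7 ≡ 1 (mod 131).
Since 7^d ≡ 1 (mod 131), base 7 does not prove 131 composite.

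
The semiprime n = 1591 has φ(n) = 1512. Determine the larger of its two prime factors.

43

φ(n) = (p−1)(q−1) = n − (p+q) + 1, so p + q = 1591 − 1512 + 1 = 80.
p and q are the roots of t² − 80t + 1591 = 0.
Discriminant: 80² − 4·1591 = 6400 − 6364 = 36; √36 = 6.
q = (80 − 6)/2 = 37, p = (80 + 6)/2 = 43.
Check: 37 · 43 = 1591.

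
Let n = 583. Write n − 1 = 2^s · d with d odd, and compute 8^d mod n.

583 − 1 = 582 = 2^1 · 291, so d = 291.
8^1 ≡ 8 (mod 583)
8^2 ≡ 8^2 = 64 ≡ 64 (mod 583)
8^4 ≡ 64^2 = 4096 ≡ 15 (mod 583)
8^8 ≡ 15^2 = 225 ≡ 225 (mod 583)
8^16 ≡ 225^2 = 50625 ≡ 487 (mod 583)
8^32 ≡ 487^2 = 237169 ≡ 471 (mod 583)
8^64 ≡ 471^2 = 221841 ≡ 301 (mod 583)
8^128 ≡ 301^2 = 90601 ≡ 236 (mod 583)
8^256 ≡ 236^2 = 55696 ≡ 311 (mod 583)
291 = 256 + 32 + 2 + 1 in binary powers of 2.
So 8^291 ≡ 311 · 471 · 64 · 8 ≡ 569 (mod 583).
Squaring chain: 569; never reaches −1, so base 8 is a Miller–Rabin witness that 583 is composite.

569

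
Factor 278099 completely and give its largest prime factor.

278099 = 47 · 5917
5917 = 61 · 97
97 is prime.
So 278099 = 47 · 61 · 97; the largest prime factor is 97.

97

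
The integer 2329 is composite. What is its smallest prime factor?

17

2329 is odd.
Digit sum 16, not divisible by 3.
Ends in 9: not divisible by 5.
7: 2329 = 7·332 + 5
11: 2329 = 11·211 + 8
13: 2329 = 13·179 + 2
17: 2329 = 17·137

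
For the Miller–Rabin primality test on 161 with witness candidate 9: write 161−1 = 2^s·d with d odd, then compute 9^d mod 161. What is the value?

123

161 − 1 = 160 = 2^5 · 5, so d = 5.
9^1 ≡ 9 (mod 161)
9^2 ≡ 9^2 = 81 ≡ 81 (mod 161)
9^4 ≡ 81^2 = 6561 ≡ 121 (mod 161)
5 = 4 + 1 in binary powers of 2.
So 9^5 ≡ 121 · 9 ≡ 123 (mod 161).
Squaring chain: 123 → 156 → 25 → 142 → 39; never reaches −1, so base 9 is a Miller–Rabin witness that 161 is composite.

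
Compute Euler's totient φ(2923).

Factor: 2923 = 37 · 79.
φ(2923) = (37−1) · (79−1) = 36 · 78 = 2808.

2808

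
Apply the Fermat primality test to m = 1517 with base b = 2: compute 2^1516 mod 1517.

2^1 ≡ 2 (mod 1517)
2^2 ≡ 2^2 = 4 ≡ 4 (mod 1517)
2^4 ≡ 4^2 = 16 ≡ 16 (mod 1517)
2^8 ≡ 16^2 = 256 ≡ 256 (mod 1517)
2^16 ≡ 256^2 = 65536 ≡ 305 (mod 1517)
2^32 ≡ 305^2 = 93025 ≡ 488 (mod 1517)
2^64 ≡ 488^2 = 238144 ≡ 1492 (mod 1517)
2^128 ≡ 1492^2 = 2226064 ≡ 625 (mod 1517)
2^256 ≡ 625^2 = 390625 ≡ 756 (mod 1517)
2^512 ≡ 756^2 = 571536 ≡ 1144 (mod 1517)
2^1024 ≡ 1144^2 = 1308736 ≡ 1082 (mod 1517)
1516 = 1024 + 256 + 128 + 64 + 32 + 8 + 4 in binary powers of 2.
So 2^1516 ≡ 1082 · 756 · 625 · 1492 · 488 · 256 · 16 ≡ 756 (mod 1517).
Since 756 ≠ 1, base 2 is a Fermat witness: 1517 is composite.

756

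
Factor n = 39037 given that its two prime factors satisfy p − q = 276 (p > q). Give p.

379

Since p = q + 276, we have 39037 = q(q + 276), so q² + 276q − 39037 = 0.
Discriminant: 276² + 4·39037 = 76176 + 156148 = 232324; √232324 = 482.
q = (−276 + 482)/2 = 103, and p = q + 276 = 379.
Check: 103 · 379 = 39037.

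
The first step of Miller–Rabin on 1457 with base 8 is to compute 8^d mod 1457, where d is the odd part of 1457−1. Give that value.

1457 − 1 = 1456 = 2^4 · 91, so d = 91.
8^1 ≡ 8 (mod 1457)
8^2 ≡ 8^2 = 64 ≡ 64 (mod 1457)
8^4 ≡ 64^2 = 4096 ≡ 1182 (mod 1457)
8^8 ≡ 1182^2 = 1397124 ≡ 1318 (mod 1457)
8^16 ≡ 1318^2 = 1737124 ≡ 380 (mod 1457)
8^32 ≡ 380^2 = 144400 ≡ 157 (mod 1457)
8^64 ≡ 157^2 = 24649 ≡ 1337 (mod 1457)
91 = 64 + 16 + 8 + 2 + 1 in binary powers of 2.
So 8^91 ≡ 1337 · 380 · 1318 · 64 · 8 ≡ 194 (mod 1457).
Squaring chain: 194 → 1211 → 779 → 729; never reaches −1, so base 8 is a Miller–Rabin witness that 1457 is composite.

194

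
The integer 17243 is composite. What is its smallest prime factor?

17243 is odd.
Digit sum 17, not divisible by 3.
Ends in 3: not divisible by 5.
7: 17243 = 7·2463 + 2
11: 17243 = 11·1567 + 6
13: 17243 = 13·1326 + 5
17: 17243 = 17·1014 + 5
19: 17243 = 19·907 + 10
23: 17243 = 23·749 + 16
29: 17243 = 29·594 + 17
31: 17243 = 31·556 + 7
37: 17243 = 37·466 + 1
41: 17243 = 41·420 + 23
43: 17243 = 43·401

43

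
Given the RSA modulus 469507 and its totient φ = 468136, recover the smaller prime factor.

φ(n) = (p−1)(q−1) = n − (p+q) + 1, so p + q = 469507 − 468136 + 1 = 1372.
p and q are the roots of t² − 1372t + 469507 = 0.
Discriminant: 1372² − 4·469507 = 1882384 − 1878028 = 4356; √4356 = 66.
q = (1372 − 66)/2 = 653, p = (1372 + 66)/2 = 719.
Check: 653 · 719 = 469507.

653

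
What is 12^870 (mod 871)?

12^1 ≡ 12 (mod 871)
12^2 ≡ 12^2 = 144 ≡ 144 (mod 871)
12^4 ≡ 144^2 = 20736 ≡ 703 (mod 871)
12^8 ≡ 703^2 = 494209 ≡ 352 (mod 871)
12^16 ≡ 352^2 = 123904 ≡ 222 (mod 871)
12^32 ≡ 222^2 = 49284 ≡ 508 (mod 871)
12^64 ≡ 508^2 = 258064 ≡ 248 (mod 871)
12^128 ≡ 248^2 = 61504 ≡ 534 (mod 871)
12^256 ≡ 534^2 = 285156 ≡ 339 (mod 871)
12^512 ≡ 339^2 = 114921 ≡ 820 (mod 871)
870 = 512 + 256 + 64 + 32 + 4 + 2 in binary powers of 2.
So 12^870 ≡ 820 · 339 · 248 · 508 · 703 · 144 ≡ 92 (mod 871).
Since 92 ≠ 1, base 12 is a Fermat witness: 871 is composite.

92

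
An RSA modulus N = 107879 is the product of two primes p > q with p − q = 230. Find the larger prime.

Since p = q + 230, we have 107879 = q(q + 230), so q² + 230q − 107879 = 0.
Discriminant: 230² + 4·107879 = 52900 + 431516 = 484416; √484416 = 696.
q = (−230 + 696)/2 = 233, and p = q + 230 = 463.
Check: 233 · 463 = 107879.

463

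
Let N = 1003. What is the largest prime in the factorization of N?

1003 = 17 · 59
59 is prime.
So 1003 = 17 · 59; the largest prime factor is 59.

59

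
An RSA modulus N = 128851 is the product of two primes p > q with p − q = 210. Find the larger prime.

Since p = q + 210, we have 128851 = q(q + 210), so q² + 210q − 128851 = 0.
Discriminant: 210² + 4·128851 = 44100 + 515404 = 559504; √559504 = 748.
q = (−210 + 748)/2 = 269, and p = q + 210 = 479.
Check: 269 · 479 = 128851.

479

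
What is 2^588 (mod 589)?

2^1 ≡ 2 (mod 589)
2^2 ≡ 2^2 = 4 ≡ 4 (mod 589)
2^4 ≡ 4^2 = 16 ≡ 16 (mod 589)
2^8 ≡ 16^2 = 256 ≡ 256 (mod 589)
2^16 ≡ 256^2 = 65536 ≡ 157 (mod 589)
2^32 ≡ 157^2 = 24649 ≡ 500 (mod 589)
2^64 ≡ 500^2 = 250000 ≡ 264 (mod 589)
2^128 ≡ 264^2 = 69696 ≡ 194 (mod 589)
2^256 ≡ 194^2 = 37636 ≡ 529 (mod 589)
2^512 ≡ 529^2 = 279841 ≡ 66 (mod 589)
588 = 512 + 64 + 8 + 4 in binary powers of 2.
So 2^588 ≡ 66 · 264 · 256 · 16 ≡ 163 (mod 589).
Since 163 ≠ 1, base 2 is a Fermat witness: 589 is composite.

163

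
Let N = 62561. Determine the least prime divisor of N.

62561 is odd.
Digit sum 20, not divisible by 3.
Ends in 1: not divisible by 5.
7: 62561 = 7·8937 + 2
11: 62561 = 11·5687 + 4
13: 62561 = 13·4812 + 5
17: 62561 = 17·3680 + 1
19: 62561 = 19·3292 + 13
23: 62561 = 23·2720 + 1
29: 62561 = 29·2157 + 8
31: 62561 = 31·2018 + 3
37: 62561 = 37·1690 + 31
41: 62561 = 41·1525 + 36
43: 62561 = 43·1454 + 39
47: 62561 = 47·1331 + 4
53: 62561 = 53·1180 + 21
59: 62561 = 59·1060 + 21
61: 62561 = 61·1025 + 36
67: 62561 = 67·933 + 50
71: 62561 = 71·881 + 10
73: 62561 = 73·857

73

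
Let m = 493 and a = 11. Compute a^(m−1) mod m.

285

11^1 ≡ 11 (mod 493)
11^2 ≡ 11^2 = 121 ≡ 121 (mod 493)
11^4 ≡ 121^2 = 14641 ≡ 344 (mod 493)
11^8 ≡ 344^2 = 118336 ≡ 16 (mod 493)
11^16 ≡ 16^2 = 256 ≡ 256 (mod 493)
11^32 ≡ 256^2 = 65536 ≡ 460 (mod 493)
11^64 ≡ 460^2 = 211600 ≡ 103 (mod 493)
11^128 ≡ 103^2 = 10609 ≡ 256 (mod 493)
11^256 ≡ 256^2 = 65536 ≡ 460 (mod 493)
492 = 256 + 128 + 64 + 32 + 8 + 4 in binary powers of 2.
So 11^492 ≡ 460 · 256 · 103 · 460 · 16 · 344 ≡ 285 (mod 493).
Since 285 ≠ 1, base 11 is a Fermat witness: 493 is composite.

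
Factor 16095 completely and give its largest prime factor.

16095 = 3 · 5365
5365 = 5 · 1073
1073 = 29 · 37
37 is prime.
So 16095 = 3 · 5 · 29 · 37; the largest prime factor is 37.

37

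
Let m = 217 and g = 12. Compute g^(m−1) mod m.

64

12^1 ≡ 12 (mod 217)
12^2 ≡ 12^2 = 144 ≡ 144 (mod 217)
12^4 ≡ 144^2 = 20736 ≡ 121 (mod 217)
12^8 ≡ 121^2 = 14641 ≡ 102 (mod 217)
12^16 ≡ 102^2 = 10404 ≡ 205 (mod 217)
12^32 ≡ 205^2 = 42025 ≡ 144 (mod 217)
12^64 ≡ 144^2 = 20736 ≡ 121 (mod 217)
12^128 ≡ 121^2 = 14641 ≡ 102 (mod 217)
216 = 128 + 64 + 16 + 8 in binary powers of 2.
So 12^216 ≡ 102 · 121 · 205 · 102 ≡ 64 (mod 217).
Since 64 ≠ 1, base 12 is a Fermat witness: 217 is composite.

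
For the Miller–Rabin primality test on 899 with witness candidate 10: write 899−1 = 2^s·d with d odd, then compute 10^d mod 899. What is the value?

648

899 − 1 = 898 = 2^1 · 449, so d = 449.
10^1 ≡ 10 (mod 899)
10^2 ≡ 10^2 = 100 ≡ 100 (mod 899)
10^4 ≡ 100^2 = 10000 ≡ 111 (mod 899)
10^8 ≡ 111^2 = 12321 ≡ 634 (mod 899)
10^16 ≡ 634^2 = 401956 ≡ 103 (mod 899)
10^32 ≡ 103^2 = 10609 ≡ 720 (mod 899)
10^64 ≡ 720^2 = 518400 ≡ 576 (mod 899)
10^128 ≡ 576^2 = 331776 ≡ 45 (mod 899)
10^256 ≡ 45^2 = 2025 ≡ 227 (mod 899)
449 = 256 + 128 + 64 + 1 in binary powers of 2.
So 10^449 ≡ 227 · 45 · 576 · 10 ≡ 648 (mod 899).
Squaring chain: 648; never reaches −1, so base 10 is a Miller–Rabin witness that 899 is composite.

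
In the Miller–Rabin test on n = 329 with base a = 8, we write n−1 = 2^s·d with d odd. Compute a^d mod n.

162

329 − 1 = 328 = 2^3 · 41, so d = 41.
8^1 ≡ 8 (mod 329)
8^2 ≡ 8^2 = 64 ≡ 64 (mod 329)
8^4 ≡ 64^2 = 4096 ≡ 148 (mod 329)
8^8 ≡ 148^2 = 21904 ≡ 190 (mod 329)
8^16 ≡ 190^2 = 36100 ≡ 239 (mod 329)
8^32 ≡ 239^2 = 57121 ≡ 204 (mod 329)
41 = 32 + 8 + 1 in binary powers of 2.
So 8^41 ≡ 204 · 190 · 8 ≡ 162 (mod 329).
Squaring chain: 162 → 253 → 183; never reaches −1, so base 8 is a Miller–Rabin witness that 329 is composite.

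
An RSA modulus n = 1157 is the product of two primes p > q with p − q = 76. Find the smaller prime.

13

Since p = q + 76, we have 1157 = q(q + 76), so q² + 76q − 1157 = 0.
Discriminant: 76² + 4·1157 = 5776 + 4628 = 10404; √10404 = 102.
q = (−76 + 102)/2 = 13, and p = q + 76 = 89.
Check: 13 · 89 = 1157.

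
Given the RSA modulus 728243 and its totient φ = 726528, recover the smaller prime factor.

769

φ(n) = (p−1)(q−1) = n − (p+q) + 1, so p + q = 728243 − 726528 + 1 = 1716.
p and q are the roots of t² − 1716t + 728243 = 0.
Discriminant: 1716² − 4·728243 = 2944656 − 2912972 = 31684; √31684 = 178.
q = (1716 − 178)/2 = 769, p = (1716 + 178)/2 = 947.
Check: 769 · 947 = 728243.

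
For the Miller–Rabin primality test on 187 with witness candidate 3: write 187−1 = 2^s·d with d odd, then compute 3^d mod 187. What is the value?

148

187 − 1 = 186 = 2^1 · 93, so d = 93.
3^1 ≡ 3 (mod 187)
3^2 ≡ 3^2 = 9 ≡ 9 (mod 187)
3^4 ≡ 9^2 = 81 ≡ 81 (mod 187)
3^8 ≡ 81^2 = 6561 ≡ 16 (mod 187)
3^16 ≡ 16^2 = 256 ≡ 69 (mod 187)
3^32 ≡ 69^2 = 4761 ≡ 86 (mod 187)
3^64 ≡ 86^2 = 7396 ≡ 103 (mod 187)
93 = 64 + 16 + 8 + 4 + 1 in binary powers of 2.
So 3^93 ≡ 103 · 69 · 16 · 81 · 3 ≡ 148 (mod 187).
Squaring chain: 148; never reaches −1, so base 3 is a Miller–Rabin witness that 187 is composite.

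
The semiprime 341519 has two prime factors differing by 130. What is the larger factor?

Since p = q + 130, we have 341519 = q(q + 130), so q² + 130q − 341519 = 0.
Discriminant: 130² + 4·341519 = 16900 + 1366076 = 1382976; √1382976 = 1176.
q = (−130 + 1176)/2 = 523, and p = q + 130 = 653.
Check: 523 · 653 = 341519.

653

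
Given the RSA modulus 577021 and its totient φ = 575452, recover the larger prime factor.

983

φ(n) = (p−1)(q−1) = n − (p+q) + 1, so p + q = 577021 − 575452 + 1 = 1570.
p and q are the roots of t² − 1570t + 577021 = 0.
Discriminant: 1570² − 4·577021 = 2464900 − 2308084 = 156816; √156816 = 396.
q = (1570 − 396)/2 = 587, p = (1570 + 396)/2 = 983.
Check: 587 · 983 = 577021.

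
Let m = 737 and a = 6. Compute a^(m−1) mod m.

16

6^1 ≡ 6 (mod 737)
6^2 ≡ 6^2 = 36 ≡ 36 (mod 737)
6^4 ≡ 36^2 = 1296 ≡ 559 (mod 737)
6^8 ≡ 559^2 = 312481 ≡ 730 (mod 737)
6^16 ≡ 730^2 = 532900 ≡ 49 (mod 737)
6^32 ≡ 49^2 = 2401 ≡ 190 (mod 737)
6^64 ≡ 190^2 = 36100 ≡ 724 (mod 737)
6^128 ≡ 724^2 = 524176 ≡ 169 (mod 737)
6^256 ≡ 169^2 = 28561 ≡ 555 (mod 737)
6^512 ≡ 555^2 = 308025 ≡ 696 (mod 737)
736 = 512 + 128 + 64 + 32 in binary powers of 2.
So 6^736 ≡ 696 · 169 · 724 · 190 ≡ 16 (mod 737).
Since 16 ≠ 1, base 6 is a Fermat witness: 737 is composite.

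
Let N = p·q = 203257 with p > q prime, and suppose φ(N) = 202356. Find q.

φ(n) = (p−1)(q−1) = n − (p+q) + 1, so p + q = 203257 − 202356 + 1 = 902.
p and q are the roots of t² − 902t + 203257 = 0.
Discriminant: 902² − 4·203257 = 813604 − 813028 = 576; √576 = 24.
q = (902 − 24)/2 = 439, p = (902 + 24)/2 = 463.
Check: 439 · 463 = 203257.

439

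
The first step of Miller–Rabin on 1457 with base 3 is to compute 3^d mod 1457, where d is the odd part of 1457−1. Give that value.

251

1457 − 1 = 1456 = 2^4 · 91, so d = 91.
3^1 ≡ 3 (mod 1457)
3^2 ≡ 3^2 = 9 ≡ 9 (mod 1457)
3^4 ≡ 9^2 = 81 ≡ 81 (mod 1457)
3^8 ≡ 81^2 = 6561 ≡ 733 (mod 1457)
3^16 ≡ 733^2 = 537289 ≡ 1113 (mod 1457)
3^32 ≡ 1113^2 = 1238769 ≡ 319 (mod 1457)
3^64 ≡ 319^2 = 101761 ≡ 1228 (mod 1457)
91 = 64 + 16 + 8 + 2 + 1 in binary powers of 2.
So 3^91 ≡ 1228 · 1113 · 733 · 9 · 3 ≡ 251 (mod 1457).
Squaring chain: 251 → 350 → 112 → 888; never reaches −1, so base 3 is a Miller–Rabin witness that 1457 is composite.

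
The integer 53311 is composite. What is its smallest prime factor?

53311 is odd.
Digit sum 13, not divisible by 3.
Ends in 1: not divisible by 5.
7: 53311 = 7·7615 + 6
11: 53311 = 11·4846 + 5
13: 53311 = 13·4100 + 11
17: 53311 = 17·3135 + 16
19: 53311 = 19·2805 + 16
23: 53311 = 23·2317 + 20
29: 53311 = 29·1838 + 9
31: 53311 = 31·1719 + 22
37: 53311 = 37·1440 + 31
41: 53311 = 41·1300 + 11
43: 53311 = 43·1239 + 34
47: 53311 = 47·1134 + 13
53: 53311 = 53·1005 + 46
59: 53311 = 59·903 + 34
61: 53311 = 61·873 + 58
67: 53311 = 67·795 + 46
71: 53311 = 71·750 + 61
73: 53311 = 73·730 + 21
79: 53311 = 79·674 + 65
83: 53311 = 83·642 + 25
89: 53311 = 89·599

89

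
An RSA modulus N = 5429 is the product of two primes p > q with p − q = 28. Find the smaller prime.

61

Since p = q + 28, we have 5429 = q(q + 28), so q² + 28q − 5429 = 0.
Discriminant: 28² + 4·5429 = 784 + 21716 = 22500; √22500 = 150.
q = (−28 + 150)/2 = 61, and p = q + 28 = 89.
Check: 61 · 89 = 5429.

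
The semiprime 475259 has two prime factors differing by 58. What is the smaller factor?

661

Since p = q + 58, we have 475259 = q(q + 58), so q² + 58q − 475259 = 0.
Discriminant: 58² + 4·475259 = 3364 + 1901036 = 1904400; √1904400 = 1380.
q = (−58 + 1380)/2 = 661, and p = q + 58 = 719.
Check: 661 · 719 = 475259.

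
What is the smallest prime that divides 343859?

17

343859 is odd.
Digit sum 32, not divisible by 3.
Ends in 9: not divisible by 5.
7: 343859 = 7·49122 + 5
11: 343859 = 11·31259 + 10
13: 343859 = 13·26450 + 9
17: 343859 = 17·20227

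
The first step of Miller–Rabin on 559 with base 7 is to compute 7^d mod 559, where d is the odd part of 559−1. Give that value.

559 − 1 = 558 = 2^1 · 279, so d = 279.
7^1 ≡ 7 (mod 559)
7^2 ≡ 7^2 = 49 ≡ 49 (mod 559)
7^4 ≡ 49^2 = 2401 ≡ 165 (mod 559)
7^8 ≡ 165^2 = 27225 ≡ 393 (mod 559)
7^16 ≡ 393^2 = 154449 ≡ 165 (mod 559)
7^32 ≡ 165^2 = 27225 ≡ 393 (mod 559)
7^64 ≡ 393^2 = 154449 ≡ 165 (mod 559)
7^128 ≡ 165^2 = 27225 ≡ 393 (mod 559)
7^256 ≡ 393^2 = 154449 ≡ 165 (mod 559)
279 = 256 + 16 + 4 + 2 + 1 in binary powers of 2.
So 7^279 ≡ 165 · 165 · 165 · 49 · 7 ≡ 343 (mod 559).
Squaring chain: 343; never reaches −1, so base 7 is a Miller–Rabin witness that 559 is composite.

343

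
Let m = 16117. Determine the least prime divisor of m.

71

16117 is odd.
Digit sum 16, not divisible by 3.
Ends in 7: not divisible by 5.
7: 16117 = 7·2302 + 3
11: 16117 = 11·1465 + 2
13: 16117 = 13·1239 + 10
17: 16117 = 17·948 + 1
19: 16117 = 19·848 + 5
23: 16117 = 23·700 + 17
29: 16117 = 29·555 + 22
31: 16117 = 31·519 + 28
37: 16117 = 37·435 + 22
41: 16117 = 41·393 + 4
43: 16117 = 43·374 + 35
47: 16117 = 47·342 + 43
53: 16117 = 53·304 + 5
59: 16117 = 59·273 + 10
61: 16117 = 61·264 + 13
67: 16117 = 67·240 + 37
71: 16117 = 71·227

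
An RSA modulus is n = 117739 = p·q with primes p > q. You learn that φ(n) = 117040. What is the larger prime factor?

419

φ(n) = (p−1)(q−1) = n − (p+q) + 1, so p + q = 117739 − 117040 + 1 = 700.
p and q are the roots of t² − 700t + 117739 = 0.
Discriminant: 700² − 4·117739 = 490000 − 470956 = 19044; √19044 = 138.
q = (700 − 138)/2 = 281, p = (700 + 138)/2 = 419.
Check: 281 · 419 = 117739.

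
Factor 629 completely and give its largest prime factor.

37

629 = 17 · 37
37 is prime.
So 629 = 17 · 37; the largest prime factor is 37.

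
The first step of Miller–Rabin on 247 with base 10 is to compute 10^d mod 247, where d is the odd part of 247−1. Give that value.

103

247 − 1 = 246 = 2^1 · 123, so d = 123.
10^1 ≡ 10 (mod 247)
10^2 ≡ 10^2 = 100 ≡ 100 (mod 247)
10^4 ≡ 100^2 = 10000 ≡ 120 (mod 247)
10^8 ≡ 120^2 = 14400 ≡ 74 (mod 247)
10^16 ≡ 74^2 = 5476 ≡ 42 (mod 247)
10^32 ≡ 42^2 = 1764 ≡ 35 (mod 247)
10^64 ≡ 35^2 = 1225 ≡ 237 (mod 247)
123 = 64 + 32 + 16 + 8 + 2 + 1 in binary powers of 2.
So 10^123 ≡ 237 · 35 · 42 · 74 · 100 · 10 ≡ 103 (mod 247).
Squaring chain: 103; never reaches −1, so base 10 is a Miller–Rabin witness that 247 is composite.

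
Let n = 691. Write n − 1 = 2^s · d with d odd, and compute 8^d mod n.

691 − 1 = 690 = 2^1 · 345, so d = 345.
8^1 ≡ 8 (mod 691)
8^2 ≡ 8^2 = 64 ≡ 64 (mod 691)
8^4 ≡ 64^2 = 4096 ≡ 641 (mod 691)
8^8 ≡ 641^2 = 410881 ≡ 427 (mod 691)
8^16 ≡ 427^2 = 182329 ≡ 596 (mod 691)
8^32 ≡ 596^2 = 355216 ≡ 42 (mod 691)
8^64 ≡ 42^2 = 1764 ≡ 382 (mod 691)
8^128 ≡ 382^2 = 145924 ≡ 123 (mod 691)
8^256 ≡ 123^2 = 15129 ≡ 618 (mod 691)
345 = 256 + 64 + 16 + 8 + 1 in binary powers of 2.
So 8^345 ≡ 618 · 382 · 596 · 427 · 8 ≡ 690 (mod 691).
Since 8^d ≡ 690 (mod 691), base 8 does not prove 691 composite.

690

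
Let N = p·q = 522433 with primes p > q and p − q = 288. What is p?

Since p = q + 288, we have 522433 = q(q + 288), so q² + 288q − 522433 = 0.
Discriminant: 288² + 4·522433 = 82944 + 2089732 = 2172676; √2172676 = 1474.
q = (−288 + 1474)/2 = 593, and p = q + 288 = 881.
Check: 593 · 881 = 522433.

881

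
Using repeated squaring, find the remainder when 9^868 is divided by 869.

9^1 ≡ 9 (mod 869)
9^2 ≡ 9^2 = 81 ≡ 81 (mod 869)
9^4 ≡ 81^2 = 6561 ≡ 478 (mod 869)
9^8 ≡ 478^2 = 228484 ≡ 806 (mod 869)
9^16 ≡ 806^2 = 649636 ≡ 493 (mod 869)
9^32 ≡ 493^2 = 243049 ≡ 598 (mod 869)
9^64 ≡ 598^2 = 357604 ≡ 445 (mod 869)
9^128 ≡ 445^2 = 198025 ≡ 762 (mod 869)
9^256 ≡ 762^2 = 580644 ≡ 152 (mod 869)
9^512 ≡ 152^2 = 23104 ≡ 510 (mod 869)
868 = 512 + 256 + 64 + 32 + 4 in binary powers of 2.
So 9^868 ≡ 510 · 152 · 445 · 598 · 478 ≡ 190 (mod 869).
Since 190 ≠ 1, base 9 is a Fermat witness: 869 is composite.

190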